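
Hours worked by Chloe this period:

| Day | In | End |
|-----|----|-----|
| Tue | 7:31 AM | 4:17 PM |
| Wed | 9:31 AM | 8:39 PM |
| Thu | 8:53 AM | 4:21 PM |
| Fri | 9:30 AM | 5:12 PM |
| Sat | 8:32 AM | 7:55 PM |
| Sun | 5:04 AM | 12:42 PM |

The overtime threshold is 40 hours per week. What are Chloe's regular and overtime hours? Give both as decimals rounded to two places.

Regular 40.00 hours, overtime 14.08 hours

Tue: 7:31 AM–4:17 PM = 8 h 46 min
Wed: 9:31 AM–8:39 PM = 11 h 8 min
Thu: 8:53 AM–4:21 PM = 7 h 28 min
Fri: 9:30 AM–5:12 PM = 7 h 42 min
Sat: 8:32 AM–7:55 PM = 11 h 23 min
Sun: 5:04 AM–12:42 PM = 7 h 38 min
Total worked: 54 h 5 min = 54.08 h.
Threshold 40 h → overtime 14 h 5 min, regular 40 h 0 min.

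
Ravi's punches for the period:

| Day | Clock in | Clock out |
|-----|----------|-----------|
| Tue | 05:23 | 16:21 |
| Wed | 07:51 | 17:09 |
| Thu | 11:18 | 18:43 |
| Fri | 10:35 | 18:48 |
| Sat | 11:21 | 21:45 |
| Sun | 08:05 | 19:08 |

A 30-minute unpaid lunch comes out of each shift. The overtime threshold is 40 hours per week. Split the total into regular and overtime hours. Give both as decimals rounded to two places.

Regular 40.00 hours, overtime 14.35 hours

Tue: 05:23–16:21 = 10 h 58 min; less 30 min break → 10 h 28 min
Wed: 07:51–17:09 = 9 h 18 min; less 30 min break → 8 h 48 min
Thu: 11:18–18:43 = 7 h 25 min; less 30 min break → 6 h 55 min
Fri: 10:35–18:48 = 8 h 13 min; less 30 min break → 7 h 43 min
Sat: 11:21–21:45 = 10 h 24 min; less 30 min break → 9 h 54 min
Sun: 08:05–19:08 = 11 h 3 min; less 30 min break → 10 h 33 min
Total worked: 54 h 21 min = 54.35 h.
Threshold 40 h → overtime 14 h 21 min, regular 40 h 0 min.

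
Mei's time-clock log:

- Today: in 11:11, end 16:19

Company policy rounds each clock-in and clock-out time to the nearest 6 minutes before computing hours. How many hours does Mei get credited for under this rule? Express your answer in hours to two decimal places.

5.10 hours

Today: in 11:11→11:12, out 16:19→16:18; 5 h 6 min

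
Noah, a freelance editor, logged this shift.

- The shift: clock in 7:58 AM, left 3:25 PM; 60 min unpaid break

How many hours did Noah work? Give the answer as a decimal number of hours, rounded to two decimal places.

The shift: 7:58 AM–3:25 PM = 7 h 27 min; less 60 min break → 6 h 27 min

6.45 hours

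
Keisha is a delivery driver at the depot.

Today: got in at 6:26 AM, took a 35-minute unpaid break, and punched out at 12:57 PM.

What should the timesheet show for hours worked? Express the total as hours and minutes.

5 h 56 min

Today: 6:26 AM–12:57 PM = 6 h 31 min; less 35 min break → 5 h 56 min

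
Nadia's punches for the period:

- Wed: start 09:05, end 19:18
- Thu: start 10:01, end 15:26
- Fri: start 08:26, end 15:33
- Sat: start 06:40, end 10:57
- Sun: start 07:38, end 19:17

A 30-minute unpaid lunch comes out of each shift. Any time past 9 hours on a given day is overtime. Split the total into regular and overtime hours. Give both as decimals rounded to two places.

Wed: 09:05–19:18 = 10 h 13 min; less 30 min break → 9 h 43 min
Thu: 10:01–15:26 = 5 h 25 min; less 30 min break → 4 h 55 min
Fri: 08:26–15:33 = 7 h 7 min; less 30 min break → 6 h 37 min
Sat: 06:40–10:57 = 4 h 17 min; less 30 min break → 3 h 47 min
Sun: 07:38–19:17 = 11 h 39 min; less 30 min break → 11 h 9 min
Wed reg 9 h 0 min / OT 0 h 43 min; Thu reg 4 h 55 min / OT 0 h 0 min; Fri reg 6 h 37 min / OT 0 h 0 min; Sat reg 3 h 47 min / OT 0 h 0 min; Sun reg 9 h 0 min / OT 2 h 9 min.
Totals: regular 33 h 19 min, overtime 2 h 52 min.

Regular 33.32 hours, overtime 2.87 hours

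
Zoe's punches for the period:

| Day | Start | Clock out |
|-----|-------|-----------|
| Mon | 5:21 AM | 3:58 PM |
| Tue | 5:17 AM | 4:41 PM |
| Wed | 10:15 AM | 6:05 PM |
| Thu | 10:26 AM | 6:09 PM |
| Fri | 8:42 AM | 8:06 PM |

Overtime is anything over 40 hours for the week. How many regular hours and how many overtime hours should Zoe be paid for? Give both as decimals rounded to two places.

Mon: 5:21 AM–3:58 PM = 10 h 37 min
Tue: 5:17 AM–4:41 PM = 11 h 24 min
Wed: 10:15 AM–6:05 PM = 7 h 50 min
Thu: 10:26 AM–6:09 PM = 7 h 43 min
Fri: 8:42 AM–8:06 PM = 11 h 24 min
Total worked: 48 h 58 min = 48.97 h.
Threshold 40 h → overtime 8 h 58 min, regular 40 h 0 min.

Regular 40.00 hours, overtime 8.97 hours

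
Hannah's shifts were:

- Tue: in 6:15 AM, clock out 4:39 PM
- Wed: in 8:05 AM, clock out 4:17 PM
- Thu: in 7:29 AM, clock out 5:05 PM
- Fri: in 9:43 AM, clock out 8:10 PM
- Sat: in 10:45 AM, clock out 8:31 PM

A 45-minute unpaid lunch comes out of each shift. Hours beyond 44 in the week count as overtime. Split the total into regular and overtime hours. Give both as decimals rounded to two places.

Regular 44.00 hours, overtime 0.67 hours

Tue: 6:15 AM–4:39 PM = 10 h 24 min; less 45 min break → 9 h 39 min
Wed: 8:05 AM–4:17 PM = 8 h 12 min; less 45 min break → 7 h 27 min
Thu: 7:29 AM–5:05 PM = 9 h 36 min; less 45 min break → 8 h 51 min
Fri: 9:43 AM–8:10 PM = 10 h 27 min; less 45 min break → 9 h 42 min
Sat: 10:45 AM–8:31 PM = 9 h 46 min; less 45 min break → 9 h 1 min
Total worked: 44 h 40 min = 44.67 h.
Threshold 44 h → overtime 0 h 40 min, regular 44 h 0 min.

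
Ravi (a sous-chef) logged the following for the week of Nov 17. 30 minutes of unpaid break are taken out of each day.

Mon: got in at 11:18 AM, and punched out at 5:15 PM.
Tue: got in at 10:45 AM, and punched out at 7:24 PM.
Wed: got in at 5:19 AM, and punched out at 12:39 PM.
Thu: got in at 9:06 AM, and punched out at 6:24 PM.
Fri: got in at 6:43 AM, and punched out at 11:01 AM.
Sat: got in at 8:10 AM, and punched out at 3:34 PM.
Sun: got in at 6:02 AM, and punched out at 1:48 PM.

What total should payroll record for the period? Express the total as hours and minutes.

Mon: 11:18 AM–5:15 PM = 5 h 57 min; less 30 min break → 5 h 27 min
Tue: 10:45 AM–7:24 PM = 8 h 39 min; less 30 min break → 8 h 9 min
Wed: 5:19 AM–12:39 PM = 7 h 20 min; less 30 min break → 6 h 50 min
Thu: 9:06 AM–6:24 PM = 9 h 18 min; less 30 min break → 8 h 48 min
Fri: 6:43 AM–11:01 AM = 4 h 18 min; less 30 min break → 3 h 48 min
Sat: 8:10 AM–3:34 PM = 7 h 24 min; less 30 min break → 6 h 54 min
Sun: 6:02 AM–1:48 PM = 7 h 46 min; less 30 min break → 7 h 16 min
Total: 5 h 27 min + 8 h 9 min + 6 h 50 min + 8 h 48 min + 3 h 48 min + 6 h 54 min + 7 h 16 min = 47 h 12 min.

47 h 12 min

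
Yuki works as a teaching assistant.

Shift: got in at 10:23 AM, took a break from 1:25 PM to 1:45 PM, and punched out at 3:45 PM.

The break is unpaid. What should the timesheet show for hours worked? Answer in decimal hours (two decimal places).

5.03 hours

Shift: 10:23 AM–3:45 PM = 5 h 22 min; less 20 min break → 5 h 2 min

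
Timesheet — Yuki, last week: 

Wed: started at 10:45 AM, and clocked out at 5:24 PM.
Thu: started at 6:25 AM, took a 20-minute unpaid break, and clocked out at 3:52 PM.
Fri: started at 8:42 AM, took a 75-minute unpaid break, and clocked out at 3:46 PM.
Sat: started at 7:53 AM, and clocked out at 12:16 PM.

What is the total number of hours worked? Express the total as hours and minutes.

25 h 58 min

Wed: 10:45 AM–5:24 PM = 6 h 39 min
Thu: 6:25 AM–3:52 PM = 9 h 27 min; less 20 min break → 9 h 7 min
Fri: 8:42 AM–3:46 PM = 7 h 4 min; less 75 min break → 5 h 49 min
Sat: 7:53 AM–12:16 PM = 4 h 23 min
Total: 6 h 39 min + 9 h 7 min + 5 h 49 min + 4 h 23 min = 25 h 58 min.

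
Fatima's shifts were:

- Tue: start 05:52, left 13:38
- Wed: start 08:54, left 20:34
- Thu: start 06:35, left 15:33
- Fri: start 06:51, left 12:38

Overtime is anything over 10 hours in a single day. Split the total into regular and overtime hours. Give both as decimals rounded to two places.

Tue: 05:52–13:38 = 7 h 46 min
Wed: 08:54–20:34 = 11 h 40 min
Thu: 06:35–15:33 = 8 h 58 min
Fri: 06:51–12:38 = 5 h 47 min
Tue reg 7 h 46 min / OT 0 h 0 min; Wed reg 10 h 0 min / OT 1 h 40 min; Thu reg 8 h 58 min / OT 0 h 0 min; Fri reg 5 h 47 min / OT 0 h 0 min.
Totals: regular 32 h 31 min, overtime 1 h 40 min.

Regular 32.52 hours, overtime 1.67 hours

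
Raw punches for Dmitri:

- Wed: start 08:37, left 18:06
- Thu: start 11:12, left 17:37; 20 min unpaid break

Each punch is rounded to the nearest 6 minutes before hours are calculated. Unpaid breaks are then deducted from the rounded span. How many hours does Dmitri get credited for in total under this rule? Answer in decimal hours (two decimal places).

Wed: in 08:37→08:36, out 18:06→18:06; 9 h 30 min
Thu: in 11:12→11:12, out 17:37→17:36; 6 h 24 min − 20 min = 6 h 4 min
Total credited: 15 h 34 min.

15.57 hours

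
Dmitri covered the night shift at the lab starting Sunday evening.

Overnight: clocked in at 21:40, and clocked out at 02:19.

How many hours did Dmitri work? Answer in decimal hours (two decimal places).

Overnight: 21:40 → midnight = 2 h 20 min; midnight → 02:19 = 2 h 19 min; span 4 h 39 min

4.65 hours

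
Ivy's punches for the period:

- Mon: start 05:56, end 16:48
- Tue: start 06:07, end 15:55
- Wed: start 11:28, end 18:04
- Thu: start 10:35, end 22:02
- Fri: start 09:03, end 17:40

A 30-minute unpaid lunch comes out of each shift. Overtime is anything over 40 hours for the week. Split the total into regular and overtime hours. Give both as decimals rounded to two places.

Mon: 05:56–16:48 = 10 h 52 min; less 30 min break → 10 h 22 min
Tue: 06:07–15:55 = 9 h 48 min; less 30 min break → 9 h 18 min
Wed: 11:28–18:04 = 6 h 36 min; less 30 min break → 6 h 6 min
Thu: 10:35–22:02 = 11 h 27 min; less 30 min break → 10 h 57 min
Fri: 09:03–17:40 = 8 h 37 min; less 30 min break → 8 h 7 min
Total worked: 44 h 50 min = 44.83 h.
Threshold 40 h → overtime 4 h 50 min, regular 40 h 0 min.

Regular 40.00 hours, overtime 4.83 hours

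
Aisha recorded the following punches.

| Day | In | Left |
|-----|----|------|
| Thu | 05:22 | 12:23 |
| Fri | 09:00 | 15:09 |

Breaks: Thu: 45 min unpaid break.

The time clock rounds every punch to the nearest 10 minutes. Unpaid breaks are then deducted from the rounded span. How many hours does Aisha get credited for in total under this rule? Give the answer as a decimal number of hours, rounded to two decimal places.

12.42 hours

Thu: in 05:22→05:20, out 12:23→12:20; 7 h 0 min − 45 min = 6 h 15 min
Fri: in 09:00→09:00, out 15:09→15:10; 6 h 10 min
Total credited: 12 h 25 min.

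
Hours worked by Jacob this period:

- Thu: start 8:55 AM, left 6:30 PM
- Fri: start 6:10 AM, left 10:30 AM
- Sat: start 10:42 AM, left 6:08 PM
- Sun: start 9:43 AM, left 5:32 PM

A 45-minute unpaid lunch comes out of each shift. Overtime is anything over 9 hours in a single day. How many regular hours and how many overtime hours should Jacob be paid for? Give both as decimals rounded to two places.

Thu: 8:55 AM–6:30 PM = 9 h 35 min; less 45 min break → 8 h 50 min
Fri: 6:10 AM–10:30 AM = 4 h 20 min; less 45 min break → 3 h 35 min
Sat: 10:42 AM–6:08 PM = 7 h 26 min; less 45 min break → 6 h 41 min
Sun: 9:43 AM–5:32 PM = 7 h 49 min; less 45 min break → 7 h 4 min
Thu reg 8 h 50 min / OT 0 h 0 min; Fri reg 3 h 35 min / OT 0 h 0 min; Sat reg 6 h 41 min / OT 0 h 0 min; Sun reg 7 h 4 min / OT 0 h 0 min.
Totals: regular 26 h 10 min, overtime 0 h 0 min.

Regular 26.17 hours, overtime 0.00 hours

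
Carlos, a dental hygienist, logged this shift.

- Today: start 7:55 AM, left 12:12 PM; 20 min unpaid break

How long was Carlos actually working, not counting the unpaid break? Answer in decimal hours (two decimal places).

Today: 7:55 AM–12:12 PM = 4 h 17 min; less 20 min break → 3 h 57 min

3.95 hours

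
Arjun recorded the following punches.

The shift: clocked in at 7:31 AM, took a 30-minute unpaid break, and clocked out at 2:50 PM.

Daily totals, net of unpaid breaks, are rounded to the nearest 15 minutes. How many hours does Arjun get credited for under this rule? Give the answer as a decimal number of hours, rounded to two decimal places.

The shift: 7:31 AM–2:50 PM = 7 h 19 min − 30 min = 6 h 49 min → rounds to 6 h 45 min

6.75 hours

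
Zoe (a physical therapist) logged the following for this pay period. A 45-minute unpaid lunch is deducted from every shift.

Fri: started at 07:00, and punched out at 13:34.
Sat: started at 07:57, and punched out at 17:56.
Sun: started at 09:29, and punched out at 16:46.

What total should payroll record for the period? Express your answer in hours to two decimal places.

Fri: 07:00–13:34 = 6 h 34 min; less 45 min break → 5 h 49 min
Sat: 07:57–17:56 = 9 h 59 min; less 45 min break → 9 h 14 min
Sun: 09:29–16:46 = 7 h 17 min; less 45 min break → 6 h 32 min
Total: 5 h 49 min + 9 h 14 min + 6 h 32 min = 21 h 35 min.

21.58 hours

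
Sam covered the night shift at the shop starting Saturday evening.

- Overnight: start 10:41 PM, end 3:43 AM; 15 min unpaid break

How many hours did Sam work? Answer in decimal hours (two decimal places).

4.78 hours

Overnight: 10:41 PM → midnight = 1 h 19 min; midnight → 3:43 AM = 3 h 43 min; span 5 h 2 min; less 15 min break → 4 h 47 min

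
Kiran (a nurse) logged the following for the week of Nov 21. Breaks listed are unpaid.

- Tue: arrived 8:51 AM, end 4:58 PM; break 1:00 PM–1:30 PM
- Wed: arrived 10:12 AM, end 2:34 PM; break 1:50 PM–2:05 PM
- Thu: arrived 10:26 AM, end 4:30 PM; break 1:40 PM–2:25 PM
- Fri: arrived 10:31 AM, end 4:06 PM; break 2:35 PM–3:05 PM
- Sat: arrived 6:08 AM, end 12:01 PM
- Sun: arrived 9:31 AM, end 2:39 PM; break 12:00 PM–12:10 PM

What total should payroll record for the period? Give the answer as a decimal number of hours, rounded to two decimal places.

Tue: 8:51 AM–4:58 PM = 8 h 7 min; less 30 min break → 7 h 37 min
Wed: 10:12 AM–2:34 PM = 4 h 22 min; less 15 min break → 4 h 7 min
Thu: 10:26 AM–4:30 PM = 6 h 4 min; less 45 min break → 5 h 19 min
Fri: 10:31 AM–4:06 PM = 5 h 35 min; less 30 min break → 5 h 5 min
Sat: 6:08 AM–12:01 PM = 5 h 53 min
Sun: 9:31 AM–2:39 PM = 5 h 8 min; less 10 min break → 4 h 58 min
Total: 7 h 37 min + 4 h 7 min + 5 h 19 min + 5 h 5 min + 5 h 53 min + 4 h 58 min = 32 h 59 min.

32.98 hours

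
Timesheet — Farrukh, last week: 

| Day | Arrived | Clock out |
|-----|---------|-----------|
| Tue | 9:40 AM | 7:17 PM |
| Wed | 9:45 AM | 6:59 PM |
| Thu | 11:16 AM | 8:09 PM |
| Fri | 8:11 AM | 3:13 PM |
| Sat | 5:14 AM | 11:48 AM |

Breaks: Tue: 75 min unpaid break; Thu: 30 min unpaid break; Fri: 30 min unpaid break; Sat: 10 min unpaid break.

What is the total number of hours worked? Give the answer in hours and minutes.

38 h 55 min

Tue: 9:40 AM–7:17 PM = 9 h 37 min; less 75 min break → 8 h 22 min
Wed: 9:45 AM–6:59 PM = 9 h 14 min
Thu: 11:16 AM–8:09 PM = 8 h 53 min; less 30 min break → 8 h 23 min
Fri: 8:11 AM–3:13 PM = 7 h 2 min; less 30 min break → 6 h 32 min
Sat: 5:14 AM–11:48 AM = 6 h 34 min; less 10 min break → 6 h 24 min
Total: 8 h 22 min + 9 h 14 min + 8 h 23 min + 6 h 32 min + 6 h 24 min = 38 h 55 min.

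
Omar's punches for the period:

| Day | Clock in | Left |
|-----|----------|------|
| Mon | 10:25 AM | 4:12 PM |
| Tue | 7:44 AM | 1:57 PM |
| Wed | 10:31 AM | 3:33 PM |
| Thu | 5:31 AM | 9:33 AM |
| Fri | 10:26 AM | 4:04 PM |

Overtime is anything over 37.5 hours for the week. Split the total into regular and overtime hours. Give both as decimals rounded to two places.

Regular 26.70 hours, overtime 0.00 hours

Mon: 10:25 AM–4:12 PM = 5 h 47 min
Tue: 7:44 AM–1:57 PM = 6 h 13 min
Wed: 10:31 AM–3:33 PM = 5 h 2 min
Thu: 5:31 AM–9:33 AM = 4 h 2 min
Fri: 10:26 AM–4:04 PM = 5 h 38 min
Total worked: 26 h 42 min = 26.70 h.
Threshold 37.5 h → overtime 0 h 0 min, regular 26 h 42 min.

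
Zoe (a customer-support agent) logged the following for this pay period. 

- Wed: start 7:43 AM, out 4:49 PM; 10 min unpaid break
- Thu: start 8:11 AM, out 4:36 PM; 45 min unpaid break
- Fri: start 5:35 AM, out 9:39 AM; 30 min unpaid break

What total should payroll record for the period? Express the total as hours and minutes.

Wed: 7:43 AM–4:49 PM = 9 h 6 min; less 10 min break → 8 h 56 min
Thu: 8:11 AM–4:36 PM = 8 h 25 min; less 45 min break → 7 h 40 min
Fri: 5:35 AM–9:39 AM = 4 h 4 min; less 30 min break → 3 h 34 min
Total: 8 h 56 min + 7 h 40 min + 3 h 34 min = 20 h 10 min.

20 h 10 min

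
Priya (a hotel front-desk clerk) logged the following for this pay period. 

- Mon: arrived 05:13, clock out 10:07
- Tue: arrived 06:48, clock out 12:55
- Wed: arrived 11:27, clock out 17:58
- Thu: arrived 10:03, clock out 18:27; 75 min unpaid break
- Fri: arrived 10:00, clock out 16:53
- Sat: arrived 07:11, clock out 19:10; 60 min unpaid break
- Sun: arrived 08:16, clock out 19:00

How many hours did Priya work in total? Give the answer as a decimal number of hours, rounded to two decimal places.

53.28 hours

Mon: 05:13–10:07 = 4 h 54 min
Tue: 06:48–12:55 = 6 h 7 min
Wed: 11:27–17:58 = 6 h 31 min
Thu: 10:03–18:27 = 8 h 24 min; less 75 min break → 7 h 9 min
Fri: 10:00–16:53 = 6 h 53 min
Sat: 07:11–19:10 = 11 h 59 min; less 60 min break → 10 h 59 min
Sun: 08:16–19:00 = 10 h 44 min
Total: 4 h 54 min + 6 h 7 min + 6 h 31 min + 7 h 9 min + 6 h 53 min + 10 h 59 min + 10 h 44 min = 53 h 17 min.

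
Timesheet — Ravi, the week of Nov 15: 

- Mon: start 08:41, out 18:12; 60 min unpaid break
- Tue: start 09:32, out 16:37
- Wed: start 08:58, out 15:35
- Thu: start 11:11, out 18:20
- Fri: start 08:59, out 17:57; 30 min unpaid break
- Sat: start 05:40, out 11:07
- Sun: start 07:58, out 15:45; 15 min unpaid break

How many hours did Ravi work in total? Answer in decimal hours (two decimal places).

Mon: 08:41–18:12 = 9 h 31 min; less 60 min break → 8 h 31 min
Tue: 09:32–16:37 = 7 h 5 min
Wed: 08:58–15:35 = 6 h 37 min
Thu: 11:11–18:20 = 7 h 9 min
Fri: 08:59–17:57 = 8 h 58 min; less 30 min break → 8 h 28 min
Sat: 05:40–11:07 = 5 h 27 min
Sun: 07:58–15:45 = 7 h 47 min; less 15 min break → 7 h 32 min
Total: 8 h 31 min + 7 h 5 min + 6 h 37 min + 7 h 9 min + 8 h 28 min + 5 h 27 min + 7 h 32 min = 50 h 49 min.

50.82 hours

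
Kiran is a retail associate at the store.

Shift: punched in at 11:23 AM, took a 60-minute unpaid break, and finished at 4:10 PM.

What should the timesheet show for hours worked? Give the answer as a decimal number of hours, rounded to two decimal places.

3.78 hours

Shift: 11:23 AM–4:10 PM = 4 h 47 min; less 60 min break → 3 h 47 min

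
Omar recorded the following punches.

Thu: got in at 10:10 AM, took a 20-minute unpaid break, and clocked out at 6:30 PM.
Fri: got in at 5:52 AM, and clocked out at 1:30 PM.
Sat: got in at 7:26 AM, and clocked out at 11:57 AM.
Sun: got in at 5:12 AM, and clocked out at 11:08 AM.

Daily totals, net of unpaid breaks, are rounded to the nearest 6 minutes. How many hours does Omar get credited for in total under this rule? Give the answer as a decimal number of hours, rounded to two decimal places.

Thu: 10:10 AM–6:30 PM = 8 h 20 min − 20 min = 8 h 0 min → rounds to 8 h 0 min
Fri: 5:52 AM–1:30 PM = 7 h 38 min → rounds to 7 h 36 min
Sat: 7:26 AM–11:57 AM = 4 h 31 min → rounds to 4 h 30 min
Sun: 5:12 AM–11:08 AM = 5 h 56 min → rounds to 5 h 54 min
Total credited: 26 h 0 min.

26.00 hours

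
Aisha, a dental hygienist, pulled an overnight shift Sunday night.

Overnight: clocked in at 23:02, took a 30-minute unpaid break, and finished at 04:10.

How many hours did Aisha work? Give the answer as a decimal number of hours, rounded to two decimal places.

Overnight: 23:02 → midnight = 0 h 58 min; midnight → 04:10 = 4 h 10 min; span 5 h 8 min; less 30 min break → 4 h 38 min

4.63 hours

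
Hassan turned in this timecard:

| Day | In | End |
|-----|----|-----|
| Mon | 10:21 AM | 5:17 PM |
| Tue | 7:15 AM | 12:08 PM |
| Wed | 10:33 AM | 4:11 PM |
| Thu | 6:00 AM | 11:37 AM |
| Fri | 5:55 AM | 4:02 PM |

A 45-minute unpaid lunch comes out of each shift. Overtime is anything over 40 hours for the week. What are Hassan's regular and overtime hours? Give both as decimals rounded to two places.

Mon: 10:21 AM–5:17 PM = 6 h 56 min; less 45 min break → 6 h 11 min
Tue: 7:15 AM–12:08 PM = 4 h 53 min; less 45 min break → 4 h 8 min
Wed: 10:33 AM–4:11 PM = 5 h 38 min; less 45 min break → 4 h 53 min
Thu: 6:00 AM–11:37 AM = 5 h 37 min; less 45 min break → 4 h 52 min
Fri: 5:55 AM–4:02 PM = 10 h 7 min; less 45 min break → 9 h 22 min
Total worked: 29 h 26 min = 29.43 h.
Threshold 40 h → overtime 0 h 0 min, regular 29 h 26 min.

Regular 29.43 hours, overtime 0.00 hours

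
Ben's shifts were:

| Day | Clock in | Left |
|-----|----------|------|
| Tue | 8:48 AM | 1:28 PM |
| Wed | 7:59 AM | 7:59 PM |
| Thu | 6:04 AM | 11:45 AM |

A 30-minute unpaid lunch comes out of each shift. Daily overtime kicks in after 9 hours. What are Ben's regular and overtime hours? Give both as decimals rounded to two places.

Tue: 8:48 AM–1:28 PM = 4 h 40 min; less 30 min break → 4 h 10 min
Wed: 7:59 AM–7:59 PM = 12 h 0 min; less 30 min break → 11 h 30 min
Thu: 6:04 AM–11:45 AM = 5 h 41 min; less 30 min break → 5 h 11 min
Tue reg 4 h 10 min / OT 0 h 0 min; Wed reg 9 h 0 min / OT 2 h 30 min; Thu reg 5 h 11 min / OT 0 h 0 min.
Totals: regular 18 h 21 min, overtime 2 h 30 min.

Regular 18.35 hours, overtime 2.50 hours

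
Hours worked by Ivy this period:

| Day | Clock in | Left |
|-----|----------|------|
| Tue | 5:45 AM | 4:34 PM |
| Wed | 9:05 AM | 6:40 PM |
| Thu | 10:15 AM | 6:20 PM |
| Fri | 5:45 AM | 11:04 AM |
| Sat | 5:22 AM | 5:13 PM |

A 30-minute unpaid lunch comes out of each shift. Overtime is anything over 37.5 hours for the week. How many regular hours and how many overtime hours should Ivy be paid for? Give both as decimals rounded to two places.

Regular 37.50 hours, overtime 5.65 hours

Tue: 5:45 AM–4:34 PM = 10 h 49 min; less 30 min break → 10 h 19 min
Wed: 9:05 AM–6:40 PM = 9 h 35 min; less 30 min break → 9 h 5 min
Thu: 10:15 AM–6:20 PM = 8 h 5 min; less 30 min break → 7 h 35 min
Fri: 5:45 AM–11:04 AM = 5 h 19 min; less 30 min break → 4 h 49 min
Sat: 5:22 AM–5:13 PM = 11 h 51 min; less 30 min break → 11 h 21 min
Total worked: 43 h 9 min = 43.15 h.
Threshold 37.5 h → overtime 5 h 39 min, regular 37 h 30 min.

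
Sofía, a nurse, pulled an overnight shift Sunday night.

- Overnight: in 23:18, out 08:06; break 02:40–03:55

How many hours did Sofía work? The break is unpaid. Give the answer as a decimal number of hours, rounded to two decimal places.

Overnight: 23:18 → midnight = 0 h 42 min; midnight → 08:06 = 8 h 6 min; span 8 h 48 min; less 75 min break → 7 h 33 min

7.55 hours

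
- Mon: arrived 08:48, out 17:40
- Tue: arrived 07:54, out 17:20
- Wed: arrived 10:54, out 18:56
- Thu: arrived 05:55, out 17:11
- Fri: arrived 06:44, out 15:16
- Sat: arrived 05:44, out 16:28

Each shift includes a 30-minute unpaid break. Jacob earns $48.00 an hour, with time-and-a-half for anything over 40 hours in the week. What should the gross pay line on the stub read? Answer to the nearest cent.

Mon: 08:48–17:40 = 8 h 52 min; less 30 min break → 8 h 22 min
Tue: 07:54–17:20 = 9 h 26 min; less 30 min break → 8 h 56 min
Wed: 10:54–18:56 = 8 h 2 min; less 30 min break → 7 h 32 min
Thu: 05:55–17:11 = 11 h 16 min; less 30 min break → 10 h 46 min
Fri: 06:44–15:16 = 8 h 32 min; less 30 min break → 8 h 2 min
Sat: 05:44–16:28 = 10 h 44 min; less 30 min break → 10 h 14 min
Total worked: 53 h 52 min = 3232 min.
Regular 40 h 0 min = 2400 min at $48.00/h; overtime 13 h 52 min = 832 min at $72.00/h.
Pay = (2400 × $48.00 + 832 × $72.00) ÷ 60 = $2918.40.

$2918.40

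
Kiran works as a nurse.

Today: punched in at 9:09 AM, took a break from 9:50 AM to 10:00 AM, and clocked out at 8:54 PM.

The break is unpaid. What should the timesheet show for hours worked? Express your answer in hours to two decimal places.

11.58 hours

Today: 9:09 AM–8:54 PM = 11 h 45 min; less 10 min break → 11 h 35 min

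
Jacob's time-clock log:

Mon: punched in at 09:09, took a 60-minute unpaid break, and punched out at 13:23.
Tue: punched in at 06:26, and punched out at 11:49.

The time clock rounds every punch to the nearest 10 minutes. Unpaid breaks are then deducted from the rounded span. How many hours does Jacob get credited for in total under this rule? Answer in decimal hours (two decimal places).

Mon: in 09:09→09:10, out 13:23→13:20; 4 h 10 min − 60 min = 3 h 10 min
Tue: in 06:26→06:30, out 11:49→11:50; 5 h 20 min
Total credited: 8 h 30 min.

8.50 hours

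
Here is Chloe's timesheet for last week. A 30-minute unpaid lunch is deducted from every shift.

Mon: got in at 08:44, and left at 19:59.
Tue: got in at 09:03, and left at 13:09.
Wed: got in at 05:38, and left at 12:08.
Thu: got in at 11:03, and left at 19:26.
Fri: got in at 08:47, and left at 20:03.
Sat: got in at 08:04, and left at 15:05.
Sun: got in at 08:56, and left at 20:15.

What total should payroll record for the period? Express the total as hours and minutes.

56 h 20 min

Mon: 08:44–19:59 = 11 h 15 min; less 30 min break → 10 h 45 min
Tue: 09:03–13:09 = 4 h 6 min; less 30 min break → 3 h 36 min
Wed: 05:38–12:08 = 6 h 30 min; less 30 min break → 6 h 0 min
Thu: 11:03–19:26 = 8 h 23 min; less 30 min break → 7 h 53 min
Fri: 08:47–20:03 = 11 h 16 min; less 30 min break → 10 h 46 min
Sat: 08:04–15:05 = 7 h 1 min; less 30 min break → 6 h 31 min
Sun: 08:56–20:15 = 11 h 19 min; less 30 min break → 10 h 49 min
Total: 10 h 45 min + 3 h 36 min + 6 h 0 min + 7 h 53 min + 10 h 46 min + 6 h 31 min + 10 h 49 min = 56 h 20 min.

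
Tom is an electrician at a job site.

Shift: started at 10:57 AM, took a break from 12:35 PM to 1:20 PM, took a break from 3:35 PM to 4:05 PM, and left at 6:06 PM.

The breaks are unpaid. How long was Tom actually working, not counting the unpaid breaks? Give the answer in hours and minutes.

5 h 54 min

Shift: 10:57 AM–6:06 PM = 7 h 9 min; less 75 min break → 5 h 54 min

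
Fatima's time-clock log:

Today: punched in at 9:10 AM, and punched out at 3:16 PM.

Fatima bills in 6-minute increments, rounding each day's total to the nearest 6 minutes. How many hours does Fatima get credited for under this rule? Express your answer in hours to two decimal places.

Today: 9:10 AM–3:16 PM = 6 h 6 min → rounds to 6 h 6 min

6.10 hours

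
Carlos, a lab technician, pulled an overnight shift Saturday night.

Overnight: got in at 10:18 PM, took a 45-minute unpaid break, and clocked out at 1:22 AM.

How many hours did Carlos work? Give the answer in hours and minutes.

Overnight: 10:18 PM → midnight = 1 h 42 min; midnight → 1:22 AM = 1 h 22 min; span 3 h 4 min; less 45 min break → 2 h 19 min

2 h 19 min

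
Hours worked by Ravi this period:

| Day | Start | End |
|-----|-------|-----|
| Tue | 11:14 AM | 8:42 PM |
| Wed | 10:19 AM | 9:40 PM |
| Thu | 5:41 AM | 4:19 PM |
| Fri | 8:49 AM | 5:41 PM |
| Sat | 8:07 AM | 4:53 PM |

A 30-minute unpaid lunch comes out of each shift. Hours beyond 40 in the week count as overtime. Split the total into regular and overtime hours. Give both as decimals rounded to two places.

Tue: 11:14 AM–8:42 PM = 9 h 28 min; less 30 min break → 8 h 58 min
Wed: 10:19 AM–9:40 PM = 11 h 21 min; less 30 min break → 10 h 51 min
Thu: 5:41 AM–4:19 PM = 10 h 38 min; less 30 min break → 10 h 8 min
Fri: 8:49 AM–5:41 PM = 8 h 52 min; less 30 min break → 8 h 22 min
Sat: 8:07 AM–4:53 PM = 8 h 46 min; less 30 min break → 8 h 16 min
Total worked: 46 h 35 min = 46.58 h.
Threshold 40 h → overtime 6 h 35 min, regular 40 h 0 min.

Regular 40.00 hours, overtime 6.58 hours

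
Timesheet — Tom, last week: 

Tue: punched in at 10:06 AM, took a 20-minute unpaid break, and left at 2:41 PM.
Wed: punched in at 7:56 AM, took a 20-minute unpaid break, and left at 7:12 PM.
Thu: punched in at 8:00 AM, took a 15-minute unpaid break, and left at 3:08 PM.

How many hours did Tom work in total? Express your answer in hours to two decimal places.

22.07 hours

Tue: 10:06 AM–2:41 PM = 4 h 35 min; less 20 min break → 4 h 15 min
Wed: 7:56 AM–7:12 PM = 11 h 16 min; less 20 min break → 10 h 56 min
Thu: 8:00 AM–3:08 PM = 7 h 8 min; less 15 min break → 6 h 53 min
Total: 4 h 15 min + 10 h 56 min + 6 h 53 min = 22 h 4 min.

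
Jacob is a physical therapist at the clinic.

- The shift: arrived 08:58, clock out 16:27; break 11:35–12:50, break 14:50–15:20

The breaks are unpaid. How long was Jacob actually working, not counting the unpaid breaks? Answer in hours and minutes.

The shift: 08:58–16:27 = 7 h 29 min; less 105 min break → 5 h 44 min

5 h 44 min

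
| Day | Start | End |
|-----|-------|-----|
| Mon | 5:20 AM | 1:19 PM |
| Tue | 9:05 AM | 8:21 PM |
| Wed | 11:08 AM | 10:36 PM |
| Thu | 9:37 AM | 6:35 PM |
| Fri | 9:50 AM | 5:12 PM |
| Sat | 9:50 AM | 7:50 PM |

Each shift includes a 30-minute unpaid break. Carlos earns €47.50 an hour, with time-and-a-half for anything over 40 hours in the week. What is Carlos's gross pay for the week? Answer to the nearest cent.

€2901.06

Mon: 5:20 AM–1:19 PM = 7 h 59 min; less 30 min break → 7 h 29 min
Tue: 9:05 AM–8:21 PM = 11 h 16 min; less 30 min break → 10 h 46 min
Wed: 11:08 AM–10:36 PM = 11 h 28 min; less 30 min break → 10 h 58 min
Thu: 9:37 AM–6:35 PM = 8 h 58 min; less 30 min break → 8 h 28 min
Fri: 9:50 AM–5:12 PM = 7 h 22 min; less 30 min break → 6 h 52 min
Sat: 9:50 AM–7:50 PM = 10 h 0 min; less 30 min break → 9 h 30 min
Total worked: 54 h 3 min = 3243 min.
Regular 40 h 0 min = 2400 min at €47.50/h; overtime 14 h 3 min = 843 min at €71.25/h.
Pay = (2400 × €47.50 + 843 × €71.25) ÷ 60 = €2901.06.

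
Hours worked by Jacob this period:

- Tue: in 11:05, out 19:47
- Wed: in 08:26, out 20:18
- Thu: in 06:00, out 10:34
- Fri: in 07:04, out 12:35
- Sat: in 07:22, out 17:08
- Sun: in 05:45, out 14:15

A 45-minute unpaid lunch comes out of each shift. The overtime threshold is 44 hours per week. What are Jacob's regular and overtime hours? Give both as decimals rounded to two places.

Tue: 11:05–19:47 = 8 h 42 min; less 45 min break → 7 h 57 min
Wed: 08:26–20:18 = 11 h 52 min; less 45 min break → 11 h 7 min
Thu: 06:00–10:34 = 4 h 34 min; less 45 min break → 3 h 49 min
Fri: 07:04–12:35 = 5 h 31 min; less 45 min break → 4 h 46 min
Sat: 07:22–17:08 = 9 h 46 min; less 45 min break → 9 h 1 min
Sun: 05:45–14:15 = 8 h 30 min; less 45 min break → 7 h 45 min
Total worked: 44 h 25 min = 44.42 h.
Threshold 44 h → overtime 0 h 25 min, regular 44 h 0 min.

Regular 44.00 hours, overtime 0.42 hours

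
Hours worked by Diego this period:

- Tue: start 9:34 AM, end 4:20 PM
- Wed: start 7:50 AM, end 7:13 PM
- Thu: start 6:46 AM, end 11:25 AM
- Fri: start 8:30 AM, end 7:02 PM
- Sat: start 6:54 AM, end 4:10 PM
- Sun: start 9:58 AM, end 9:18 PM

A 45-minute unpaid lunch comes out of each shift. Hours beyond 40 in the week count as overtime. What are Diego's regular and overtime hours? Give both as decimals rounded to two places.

Tue: 9:34 AM–4:20 PM = 6 h 46 min; less 45 min break → 6 h 1 min
Wed: 7:50 AM–7:13 PM = 11 h 23 min; less 45 min break → 10 h 38 min
Thu: 6:46 AM–11:25 AM = 4 h 39 min; less 45 min break → 3 h 54 min
Fri: 8:30 AM–7:02 PM = 10 h 32 min; less 45 min break → 9 h 47 min
Sat: 6:54 AM–4:10 PM = 9 h 16 min; less 45 min break → 8 h 31 min
Sun: 9:58 AM–9:18 PM = 11 h 20 min; less 45 min break → 10 h 35 min
Total worked: 49 h 26 min = 49.43 h.
Threshold 40 h → overtime 9 h 26 min, regular 40 h 0 min.

Regular 40.00 hours, overtime 9.43 hours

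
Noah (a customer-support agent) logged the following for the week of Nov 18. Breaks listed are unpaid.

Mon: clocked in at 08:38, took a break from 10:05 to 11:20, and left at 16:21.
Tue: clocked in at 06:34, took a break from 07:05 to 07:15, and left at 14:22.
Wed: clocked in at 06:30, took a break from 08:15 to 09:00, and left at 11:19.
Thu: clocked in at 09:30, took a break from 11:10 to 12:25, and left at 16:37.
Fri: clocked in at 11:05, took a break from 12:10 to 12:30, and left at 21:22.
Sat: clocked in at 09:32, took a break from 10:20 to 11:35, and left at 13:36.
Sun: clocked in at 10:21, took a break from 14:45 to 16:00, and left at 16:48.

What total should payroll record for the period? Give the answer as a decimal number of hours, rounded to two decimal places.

Mon: 08:38–16:21 = 7 h 43 min; less 75 min break → 6 h 28 min
Tue: 06:34–14:22 = 7 h 48 min; less 10 min break → 7 h 38 min
Wed: 06:30–11:19 = 4 h 49 min; less 45 min break → 4 h 4 min
Thu: 09:30–16:37 = 7 h 7 min; less 75 min break → 5 h 52 min
Fri: 11:05–21:22 = 10 h 17 min; less 20 min break → 9 h 57 min
Sat: 09:32–13:36 = 4 h 4 min; less 75 min break → 2 h 49 min
Sun: 10:21–16:48 = 6 h 27 min; less 75 min break → 5 h 12 min
Total: 6 h 28 min + 7 h 38 min + 4 h 4 min + 5 h 52 min + 9 h 57 min + 2 h 49 min + 5 h 12 min = 42 h 0 min.

42.00 hours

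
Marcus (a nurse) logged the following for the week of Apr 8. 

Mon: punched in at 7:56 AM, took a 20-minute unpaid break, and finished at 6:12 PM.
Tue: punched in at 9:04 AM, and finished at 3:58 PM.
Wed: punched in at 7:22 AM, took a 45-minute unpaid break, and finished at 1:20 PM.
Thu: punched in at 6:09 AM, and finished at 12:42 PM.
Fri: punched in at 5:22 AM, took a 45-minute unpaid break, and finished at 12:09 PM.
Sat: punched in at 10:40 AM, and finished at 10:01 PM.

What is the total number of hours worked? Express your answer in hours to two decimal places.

45.98 hours

Mon: 7:56 AM–6:12 PM = 10 h 16 min; less 20 min break → 9 h 56 min
Tue: 9:04 AM–3:58 PM = 6 h 54 min
Wed: 7:22 AM–1:20 PM = 5 h 58 min; less 45 min break → 5 h 13 min
Thu: 6:09 AM–12:42 PM = 6 h 33 min
Fri: 5:22 AM–12:09 PM = 6 h 47 min; less 45 min break → 6 h 2 min
Sat: 10:40 AM–10:01 PM = 11 h 21 min
Total: 9 h 56 min + 6 h 54 min + 5 h 13 min + 6 h 33 min + 6 h 2 min + 11 h 21 min = 45 h 59 min.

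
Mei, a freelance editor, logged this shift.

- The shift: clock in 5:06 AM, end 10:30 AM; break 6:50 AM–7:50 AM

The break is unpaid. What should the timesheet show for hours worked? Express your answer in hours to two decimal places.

4.40 hours

The shift: 5:06 AM–10:30 AM = 5 h 24 min; less 60 min break → 4 h 24 min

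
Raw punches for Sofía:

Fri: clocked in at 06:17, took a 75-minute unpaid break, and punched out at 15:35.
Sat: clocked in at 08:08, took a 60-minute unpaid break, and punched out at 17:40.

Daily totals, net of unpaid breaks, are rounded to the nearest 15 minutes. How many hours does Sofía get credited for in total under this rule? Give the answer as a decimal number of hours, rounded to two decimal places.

Fri: 06:17–15:35 = 9 h 18 min − 75 min = 8 h 3 min → rounds to 8 h 0 min
Sat: 08:08–17:40 = 9 h 32 min − 60 min = 8 h 32 min → rounds to 8 h 30 min
Total credited: 16 h 30 min.

16.50 hours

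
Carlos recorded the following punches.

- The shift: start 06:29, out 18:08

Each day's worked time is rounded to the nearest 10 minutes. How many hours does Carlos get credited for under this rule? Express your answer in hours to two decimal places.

11.67 hours

The shift: 06:29–18:08 = 11 h 39 min → rounds to 11 h 40 min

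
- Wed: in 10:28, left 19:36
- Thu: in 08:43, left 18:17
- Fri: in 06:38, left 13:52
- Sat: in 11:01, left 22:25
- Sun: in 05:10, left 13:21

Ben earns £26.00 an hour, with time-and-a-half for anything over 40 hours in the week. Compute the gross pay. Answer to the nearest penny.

Wed: 10:28–19:36 = 9 h 8 min
Thu: 08:43–18:17 = 9 h 34 min
Fri: 06:38–13:52 = 7 h 14 min
Sat: 11:01–22:25 = 11 h 24 min
Sun: 05:10–13:21 = 8 h 11 min
Total worked: 45 h 31 min = 2731 min.
Regular 40 h 0 min = 2400 min at £26.00/h; overtime 5 h 31 min = 331 min at £39.00/h.
Pay = (2400 × £26.00 + 331 × £39.00) ÷ 60 = £1255.15.

£1255.15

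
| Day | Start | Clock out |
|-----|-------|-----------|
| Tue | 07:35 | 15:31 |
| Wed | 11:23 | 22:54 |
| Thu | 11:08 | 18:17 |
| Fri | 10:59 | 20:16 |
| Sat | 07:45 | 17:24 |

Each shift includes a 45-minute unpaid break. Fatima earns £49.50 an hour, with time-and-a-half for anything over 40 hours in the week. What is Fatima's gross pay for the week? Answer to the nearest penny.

£2112.41

Tue: 07:35–15:31 = 7 h 56 min; less 45 min break → 7 h 11 min
Wed: 11:23–22:54 = 11 h 31 min; less 45 min break → 10 h 46 min
Thu: 11:08–18:17 = 7 h 9 min; less 45 min break → 6 h 24 min
Fri: 10:59–20:16 = 9 h 17 min; less 45 min break → 8 h 32 min
Sat: 07:45–17:24 = 9 h 39 min; less 45 min break → 8 h 54 min
Total worked: 41 h 47 min = 2507 min.
Regular 40 h 0 min = 2400 min at £49.50/h; overtime 1 h 47 min = 107 min at £74.25/h.
Pay = (2400 × £49.50 + 107 × £74.25) ÷ 60 = £2112.41.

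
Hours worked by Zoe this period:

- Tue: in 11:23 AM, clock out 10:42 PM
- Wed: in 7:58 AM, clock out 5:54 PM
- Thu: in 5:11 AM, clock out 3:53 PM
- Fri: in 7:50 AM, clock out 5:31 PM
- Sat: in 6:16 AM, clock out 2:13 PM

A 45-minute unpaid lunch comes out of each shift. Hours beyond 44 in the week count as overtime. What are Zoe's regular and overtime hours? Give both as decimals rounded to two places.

Tue: 11:23 AM–10:42 PM = 11 h 19 min; less 45 min break → 10 h 34 min
Wed: 7:58 AM–5:54 PM = 9 h 56 min; less 45 min break → 9 h 11 min
Thu: 5:11 AM–3:53 PM = 10 h 42 min; less 45 min break → 9 h 57 min
Fri: 7:50 AM–5:31 PM = 9 h 41 min; less 45 min break → 8 h 56 min
Sat: 6:16 AM–2:13 PM = 7 h 57 min; less 45 min break → 7 h 12 min
Total worked: 45 h 50 min = 45.83 h.
Threshold 44 h → overtime 1 h 50 min, regular 44 h 0 min.

Regular 44.00 hours, overtime 1.83 hours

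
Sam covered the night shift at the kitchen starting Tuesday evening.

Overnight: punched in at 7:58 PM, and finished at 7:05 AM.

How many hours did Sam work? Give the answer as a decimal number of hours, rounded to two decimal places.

Overnight: 7:58 PM → midnight = 4 h 2 min; midnight → 7:05 AM = 7 h 5 min; span 11 h 7 min

11.12 hours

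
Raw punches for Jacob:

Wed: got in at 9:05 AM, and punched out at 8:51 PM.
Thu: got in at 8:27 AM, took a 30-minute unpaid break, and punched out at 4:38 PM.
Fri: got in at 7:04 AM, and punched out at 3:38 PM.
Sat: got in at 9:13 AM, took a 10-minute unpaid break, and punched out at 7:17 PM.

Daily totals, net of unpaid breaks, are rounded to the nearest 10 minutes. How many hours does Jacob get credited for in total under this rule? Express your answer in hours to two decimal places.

37.83 hours

Wed: 9:05 AM–8:51 PM = 11 h 46 min → rounds to 11 h 50 min
Thu: 8:27 AM–4:38 PM = 8 h 11 min − 30 min = 7 h 41 min → rounds to 7 h 40 min
Fri: 7:04 AM–3:38 PM = 8 h 34 min → rounds to 8 h 30 min
Sat: 9:13 AM–7:17 PM = 10 h 4 min − 10 min = 9 h 54 min → rounds to 9 h 50 min
Total credited: 37 h 50 min.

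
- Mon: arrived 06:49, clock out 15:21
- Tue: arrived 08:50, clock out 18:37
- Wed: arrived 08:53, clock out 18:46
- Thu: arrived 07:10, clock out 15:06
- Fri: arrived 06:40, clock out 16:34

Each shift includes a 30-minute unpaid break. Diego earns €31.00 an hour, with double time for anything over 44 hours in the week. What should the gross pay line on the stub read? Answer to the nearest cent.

€1349.53

Mon: 06:49–15:21 = 8 h 32 min; less 30 min break → 8 h 2 min
Tue: 08:50–18:37 = 9 h 47 min; less 30 min break → 9 h 17 min
Wed: 08:53–18:46 = 9 h 53 min; less 30 min break → 9 h 23 min
Thu: 07:10–15:06 = 7 h 56 min; less 30 min break → 7 h 26 min
Fri: 06:40–16:34 = 9 h 54 min; less 30 min break → 9 h 24 min
Total worked: 43 h 32 min = 2612 min.
Regular 43 h 32 min = 2612 min at €31.00/h; overtime 0 h 0 min = 0 min at €62.00/h.
Pay = (2612 × €31.00 + 0 × €62.00) ÷ 60 = €1349.53.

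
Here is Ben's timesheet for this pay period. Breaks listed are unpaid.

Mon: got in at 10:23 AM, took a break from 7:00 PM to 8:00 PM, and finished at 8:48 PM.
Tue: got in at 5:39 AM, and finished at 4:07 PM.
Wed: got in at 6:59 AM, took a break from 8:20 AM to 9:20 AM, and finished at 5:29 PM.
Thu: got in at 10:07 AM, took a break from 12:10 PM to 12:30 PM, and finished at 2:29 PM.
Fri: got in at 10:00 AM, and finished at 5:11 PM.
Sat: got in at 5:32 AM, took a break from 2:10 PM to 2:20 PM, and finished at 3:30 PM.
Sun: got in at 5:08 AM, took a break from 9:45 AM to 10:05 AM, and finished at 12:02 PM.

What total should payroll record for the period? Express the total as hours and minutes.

56 h 58 min

Mon: 10:23 AM–8:48 PM = 10 h 25 min; less 60 min break → 9 h 25 min
Tue: 5:39 AM–4:07 PM = 10 h 28 min
Wed: 6:59 AM–5:29 PM = 10 h 30 min; less 60 min break → 9 h 30 min
Thu: 10:07 AM–2:29 PM = 4 h 22 min; less 20 min break → 4 h 2 min
Fri: 10:00 AM–5:11 PM = 7 h 11 min
Sat: 5:32 AM–3:30 PM = 9 h 58 min; less 10 min break → 9 h 48 min
Sun: 5:08 AM–12:02 PM = 6 h 54 min; less 20 min break → 6 h 34 min
Total: 9 h 25 min + 10 h 28 min + 9 h 30 min + 4 h 2 min + 7 h 11 min + 9 h 48 min + 6 h 34 min = 56 h 58 min.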